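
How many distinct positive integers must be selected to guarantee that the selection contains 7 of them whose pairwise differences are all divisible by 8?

Integers whose pairwise differences are multiples of 8 are exactly those sharing a remainder mod 8. The 8 residue classes mod 8 are the pigeonholes.
With 48 integers one could put 6 in each residue class and have no class reach 7.
The 49th integer pushes some class to 7, so 8·6 + 1 = 49.

49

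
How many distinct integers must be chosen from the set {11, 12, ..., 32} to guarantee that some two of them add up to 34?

17

Group the elements by complementary pair {x, 34−x}: {11,23}, {12,22}, {13,21}, …, giving 6 two-element pairs, the single value 17 (it cannot pair with itself since the integers are distinct), and 9 integers whose partner 34−x falls outside [11,32].
Treating each of those 16 groups as a pigeonhole, one can pick one integer per group — 16 integers — with no two summing to 34.
The 17th integer lands in an occupied pair, forcing a sum of 34.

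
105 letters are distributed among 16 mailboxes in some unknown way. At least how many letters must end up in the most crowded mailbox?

7

The 16 mailboxes are the holes and the 105 letters are the pigeons.
If every mailbox held at most 6 letters, the total would be at most 16 × 6 = 96, which is less than 105.
So some mailbox holds at least ⌈105/16⌉ = 7 letters.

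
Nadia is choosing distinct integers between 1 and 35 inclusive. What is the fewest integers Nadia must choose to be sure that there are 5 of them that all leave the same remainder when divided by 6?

By the pigeonhole principle, the 6 residue classes mod 6 are the pigeonholes.
With 24 integers one could put 4 in each residue class and have no class reach 5.
The 25th integer pushes some class to 5, so 6·4 + 1 = 25.

25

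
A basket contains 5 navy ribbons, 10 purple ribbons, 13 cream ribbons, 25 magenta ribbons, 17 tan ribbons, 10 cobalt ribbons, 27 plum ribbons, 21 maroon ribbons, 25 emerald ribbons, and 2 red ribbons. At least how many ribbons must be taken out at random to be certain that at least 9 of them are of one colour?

72

An adversary could hand out at most 8 ribbons per colour (navy, red run out sooner): 5 + 8 + 8 + 8 + 8 + 8 + 8 + 8 + 8 + 2 = 71 ribbons and still no colour has 9.
By pigeonhole, one more ribbon lands in a colour already at 8, so 72 draws are enough and 71 are not.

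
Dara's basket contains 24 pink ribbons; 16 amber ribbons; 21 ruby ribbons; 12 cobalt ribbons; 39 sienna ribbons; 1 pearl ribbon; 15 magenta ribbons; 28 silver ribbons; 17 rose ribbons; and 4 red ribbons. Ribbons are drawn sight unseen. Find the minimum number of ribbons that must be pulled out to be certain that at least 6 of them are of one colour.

The 10 colours are the holes; the ribbons drawn are the pigeons.
To avoid 6 of any one colour, the worst case takes at most 5 of each colour, or every ribbon of a colour that has fewer than 5.
That gives 5 + 5 + 5 + 5 + 5 + 1 + 5 + 5 + 5 + 4 = 45 ribbons with no colour reaching 6.
The next ribbon forces some colour to 6, so 45 + 1 = 46.

46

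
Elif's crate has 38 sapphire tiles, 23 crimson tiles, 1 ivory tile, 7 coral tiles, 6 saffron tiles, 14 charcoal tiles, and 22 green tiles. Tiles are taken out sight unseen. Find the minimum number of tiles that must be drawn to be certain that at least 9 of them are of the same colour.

47

Pigeonhole: the 7 colours are the holes; the tiles drawn are the pigeons.
To avoid 9 of any one colour, the worst case takes at most 8 of each colour, or every tile of a colour that has fewer than 8.
That gives 8 + 8 + 1 + 7 + 6 + 8 + 8 = 46 tiles with no colour reaching 9.
The next tile forces some colour to 9, so 46 + 1 = 47.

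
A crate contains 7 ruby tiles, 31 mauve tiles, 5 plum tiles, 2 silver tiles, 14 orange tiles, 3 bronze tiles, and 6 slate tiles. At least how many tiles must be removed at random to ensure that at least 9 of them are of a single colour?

An adversary could hand out at most 8 tiles per colour (5 colours run out sooner): 7 + 8 + 5 + 2 + 8 + 3 + 6 = 39 tiles and still no colour has 9.
Pigeonhole: one more tile lands in a colour already at 8, so 40 draws are enough and 39 are not.

40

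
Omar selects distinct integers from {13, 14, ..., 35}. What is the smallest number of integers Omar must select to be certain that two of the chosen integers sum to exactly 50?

A set avoiding the sum 50 can contain at most one of each pair {x, 50−x}, plus the 3 elements whose complement lies outside the range or equal to its own complement.
The integers 13, …, 25 (13 of them) are such a set: any two sum to at least 13+14 = 27 and at most 24+25 = 49 < 50.
By pigeonhole, any 14th integer completes one of the 10 pairs, so 14 choices force a sum of 50.

14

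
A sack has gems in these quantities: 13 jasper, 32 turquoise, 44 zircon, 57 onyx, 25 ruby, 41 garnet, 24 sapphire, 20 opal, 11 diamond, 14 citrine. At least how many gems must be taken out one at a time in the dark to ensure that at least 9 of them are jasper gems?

In the worst case for collecting jasper gems, every non-jasper gem comes out first.
There are 32 + 44 + 57 + 25 + 41 + 24 + 20 + 11 + 14 = 268 non-jasper gems altogether.
After those, each further gem must be jasper, so 268 + 9 = 277 draws guarantee 9 jasper gems.

277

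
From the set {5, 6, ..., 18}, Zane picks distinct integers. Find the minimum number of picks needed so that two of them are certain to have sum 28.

A set avoiding the sum 28 can contain at most one of each pair {x, 28−x}, plus the 6 elements whose complement lies outside the range or equal to its own complement.
The integers 5, …, 14 (10 of them) are such a set: any two sum to at least 5+6 = 11 and at most 13+14 = 27 < 28.
Any 11th integer completes one of the 4 pairs, so 11 choices force a sum of 28.

11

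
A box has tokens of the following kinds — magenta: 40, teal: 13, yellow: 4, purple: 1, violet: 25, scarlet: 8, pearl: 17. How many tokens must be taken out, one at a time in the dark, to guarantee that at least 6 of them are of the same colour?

31

By pigeonhole, the 7 colours are the holes; the tokens drawn are the pigeons.
To avoid 6 of any one colour, the worst case takes at most 5 of each colour, or every token of a colour that has fewer than 5.
That gives 5 + 5 + 4 + 1 + 5 + 5 + 5 = 30 tokens with no colour reaching 6.
The next token forces some colour to 6, so 30 + 1 = 31.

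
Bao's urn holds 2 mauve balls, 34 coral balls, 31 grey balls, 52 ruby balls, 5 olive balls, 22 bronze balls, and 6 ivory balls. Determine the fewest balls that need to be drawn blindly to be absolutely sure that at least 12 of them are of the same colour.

Pigeonhole: put each drawn ball into a box by colour. The largest draw with every box below 12 takes min(count, 11) from each colour; colours with fewer than 11 contribute all they have.
Σ min(cᵢ, 11) = 2 + 11 + 11 + 11 + 5 + 11 + 6 = 57.
Draw number 57 + 1 = 58 must push one box to 12.

58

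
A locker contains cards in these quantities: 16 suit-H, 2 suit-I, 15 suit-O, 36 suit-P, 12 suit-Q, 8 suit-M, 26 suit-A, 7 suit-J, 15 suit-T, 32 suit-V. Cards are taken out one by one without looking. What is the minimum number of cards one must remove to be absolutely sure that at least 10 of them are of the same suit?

An adversary could hand out at most 9 cards per suit (suit-I, suit-M, suit-J run out sooner): 9 + 2 + 9 + 9 + 9 + 8 + 9 + 7 + 9 + 9 = 80 cards and still no suit has 10.
By pigeonhole, one more card lands in a suit already at 9, so 81 draws are enough and 80 are not.

81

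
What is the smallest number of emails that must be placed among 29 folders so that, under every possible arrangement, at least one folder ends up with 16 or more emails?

With 435 emails one could put exactly 15 in each of the 29 folders, and no folder would reach 16.
By pigeonhole, one more email must land in a folder that already has 15, giving it 16.
So 29 × 15 + 1 = 436 emails are required.

436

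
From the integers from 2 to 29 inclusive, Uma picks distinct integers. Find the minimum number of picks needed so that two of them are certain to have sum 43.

Group the elements by complementary pair {x, 43−x}: {14,29}, {15,28}, {16,27}, …, giving 8 two-element pairs and 12 integers whose partner 43−x falls outside [2,29].
By the pigeonhole principle, treating each of those 20 groups as a pigeonhole, one can pick one integer per group — 20 integers — with no two summing to 43.
The 21st integer lands in an occupied pair, forcing a sum of 43.

21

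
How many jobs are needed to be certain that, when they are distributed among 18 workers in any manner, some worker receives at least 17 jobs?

289

With 288 jobs one could put exactly 16 in each of the 18 workers, and no worker would reach 17.
One more job must land in a worker that already has 16, giving it 17.
So 18 × 16 + 1 = 289 jobs are required.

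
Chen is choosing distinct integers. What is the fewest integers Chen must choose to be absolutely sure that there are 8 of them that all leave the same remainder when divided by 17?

120

By pigeonhole, the 17 residue classes mod 17 are the pigeonholes.
With 119 integers one could put 7 in each residue class and have no class reach 8.
The 120th integer pushes some class to 8, so 17·7 + 1 = 120.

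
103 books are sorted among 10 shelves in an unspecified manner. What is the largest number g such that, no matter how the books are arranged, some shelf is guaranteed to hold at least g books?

11

Pigeonhole: the 10 shelves are the holes and the 103 books are the pigeons.
If every shelf held at most 10 books, the total would be at most 10 × 10 = 100, which is less than 103.
So some shelf holds at least ⌈103/10⌉ = 11 books.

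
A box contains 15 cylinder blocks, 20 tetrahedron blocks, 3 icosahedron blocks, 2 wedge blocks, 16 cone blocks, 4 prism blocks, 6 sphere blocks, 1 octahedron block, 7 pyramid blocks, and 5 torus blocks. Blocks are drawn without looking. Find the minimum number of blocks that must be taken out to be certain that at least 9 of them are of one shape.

An adversary could hand out at most 8 blocks per shape (7 shapes run out sooner): 8 + 8 + 3 + 2 + 8 + 4 + 6 + 1 + 7 + 5 = 52 blocks and still no shape has 9.
Pigeonhole: one more block lands in a shape already at 8, so 53 draws are enough and 52 are not.

53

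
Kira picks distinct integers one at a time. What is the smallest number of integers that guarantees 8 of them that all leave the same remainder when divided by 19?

134

Pigeonhole: the 19 residue classes mod 19 are the pigeonholes.
With 133 integers one could put 7 in each residue class and have no class reach 8.
The 134th integer pushes some class to 8, so 19·7 + 1 = 134.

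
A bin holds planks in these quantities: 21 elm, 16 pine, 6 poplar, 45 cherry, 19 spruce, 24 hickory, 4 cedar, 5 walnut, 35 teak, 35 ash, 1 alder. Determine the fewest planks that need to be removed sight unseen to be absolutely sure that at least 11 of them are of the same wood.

87

Put each drawn plank into a box by wood. The largest draw with every box below 11 takes min(count, 10) from each wood; woods with fewer than 10 contribute all they have.
Σ min(cᵢ, 10) = 10 + 10 + 6 + 10 + 10 + 10 + 4 + 5 + 10 + 10 + 1 = 86.
Draw number 86 + 1 = 87 must push one box to 11.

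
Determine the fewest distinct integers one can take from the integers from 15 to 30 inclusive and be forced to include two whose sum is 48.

Two chosen integers sum to 48 exactly when both halves of some pair {x, 48−x} with 18 ≤ x ≤ 48−x ≤ 30 are chosen — 6 such pairs.
The remaining 4 elements (those with no distinct partner in range) can never complete a 48-sum, so the worst case takes all of them and one from each pair: 4 + 6 = 10.
The 11th integer has to be the second member of some pair, so 10 + 1 = 11.

11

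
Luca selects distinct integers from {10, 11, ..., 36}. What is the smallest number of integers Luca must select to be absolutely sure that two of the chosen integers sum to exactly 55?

Two chosen integers sum to 55 exactly when both halves of some pair {x, 55−x} with 19 ≤ x ≤ 55−x ≤ 36 are chosen — 9 such pairs.
The remaining 9 elements (those with no distinct partner in range) can never complete a 55-sum, so the worst case takes all of them and one from each pair: 9 + 9 = 18.
The 19th integer has to be the second member of some pair, so 18 + 1 = 19.

19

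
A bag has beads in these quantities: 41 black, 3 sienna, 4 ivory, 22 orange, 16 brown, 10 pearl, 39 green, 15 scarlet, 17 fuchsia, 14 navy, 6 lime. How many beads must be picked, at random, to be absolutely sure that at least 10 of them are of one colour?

An adversary could hand out at most 9 beads per colour (sienna, ivory, lime run out sooner): 9 + 3 + 4 + 9 + 9 + 9 + 9 + 9 + 9 + 9 + 6 = 85 beads and still no colour has 10.
One more bead lands in a colour already at 9, so 86 draws are enough and 85 are not.

86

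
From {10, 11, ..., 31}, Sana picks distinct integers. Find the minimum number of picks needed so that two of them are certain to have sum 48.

A set avoiding the sum 48 can contain at most one of each pair {x, 48−x}, plus the 8 elements whose complement lies outside the range or equal to its own complement.
The integers 10, …, 24 (15 of them) are such a set: any two sum to at least 10+11 = 21 and at most 23+24 = 47 < 48.
Any 16th integer completes one of the 7 pairs, so 16 choices force a sum of 48.

16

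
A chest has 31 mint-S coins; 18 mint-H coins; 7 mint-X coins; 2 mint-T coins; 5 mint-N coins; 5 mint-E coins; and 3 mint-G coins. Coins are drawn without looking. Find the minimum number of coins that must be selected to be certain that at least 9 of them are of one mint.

39

Put each drawn coin into a box by mint. The largest draw with every box below 9 takes min(count, 8) from each mint; mints with fewer than 8 contribute all they have.
Σ min(cᵢ, 8) = 8 + 8 + 7 + 2 + 5 + 5 + 3 = 38.
Draw number 38 + 1 = 39 must push one box to 9.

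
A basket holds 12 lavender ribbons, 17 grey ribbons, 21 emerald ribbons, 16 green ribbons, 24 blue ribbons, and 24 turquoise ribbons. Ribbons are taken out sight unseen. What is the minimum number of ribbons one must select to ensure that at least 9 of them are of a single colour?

The 6 colours are the holes; the ribbons drawn are the pigeons.
To avoid 9 of any one colour, the worst case takes at most 8 of each colour.
That gives 8 + 8 + 8 + 8 + 8 + 8 = 48 ribbons with no colour reaching 9.
The next ribbon forces some colour to 9, so 48 + 1 = 49.

49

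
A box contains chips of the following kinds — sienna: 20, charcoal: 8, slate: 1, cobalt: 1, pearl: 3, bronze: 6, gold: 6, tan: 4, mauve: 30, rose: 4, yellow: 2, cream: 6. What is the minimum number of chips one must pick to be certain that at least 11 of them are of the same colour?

62

An adversary could hand out at most 10 chips per colour (10 colours run out sooner): 10 + 8 + 1 + 1 + 3 + 6 + 6 + 4 + 10 + 4 + 2 + 6 = 61 chips and still no colour has 11.
By pigeonhole, one more chip lands in a colour already at 10, so 62 draws are enough and 61 are not.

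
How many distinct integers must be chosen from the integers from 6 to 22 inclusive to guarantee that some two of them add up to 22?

13

Two chosen integers sum to 22 exactly when both halves of some pair {x, 22−x} with 6 ≤ x ≤ 22−x ≤ 16 are chosen — 5 such pairs.
The remaining 7 elements (those with no distinct partner in range) can never complete a 22-sum, so the worst case takes all of them and one from each pair: 7 + 5 = 12.
The 13th integer has to be the second member of some pair, so 12 + 1 = 13.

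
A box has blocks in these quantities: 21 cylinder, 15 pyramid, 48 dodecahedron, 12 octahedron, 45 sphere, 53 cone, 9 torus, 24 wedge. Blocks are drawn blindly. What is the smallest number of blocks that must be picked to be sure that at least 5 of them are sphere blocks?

In the worst case for collecting sphere blocks, every non-sphere block comes out first.
There are 21 + 15 + 48 + 12 + 53 + 9 + 24 = 182 non-sphere blocks altogether.
After those, each further block must be sphere, so 182 + 5 = 187 draws guarantee 5 sphere blocks.

187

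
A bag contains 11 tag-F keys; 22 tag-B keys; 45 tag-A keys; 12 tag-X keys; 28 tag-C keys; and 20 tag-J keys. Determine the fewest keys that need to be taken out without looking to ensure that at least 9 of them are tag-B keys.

In the worst case for collecting tag-B keys, every non-tag-B key comes out first.
There are 11 + 45 + 12 + 28 + 20 = 116 non-tag-B keys altogether.
After those, each further key must be tag-B, so 116 + 9 = 125 draws guarantee 9 tag-B keys.

125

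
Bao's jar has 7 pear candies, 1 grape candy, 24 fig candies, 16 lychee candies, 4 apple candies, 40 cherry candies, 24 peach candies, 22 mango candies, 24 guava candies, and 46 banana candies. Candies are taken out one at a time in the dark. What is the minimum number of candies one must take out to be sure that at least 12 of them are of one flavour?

90

By the pigeonhole principle, put each drawn candy into a box by flavour. The largest draw with every box below 12 takes min(count, 11) from each flavour; flavours with fewer than 11 contribute all they have.
Σ min(cᵢ, 11) = 7 + 1 + 11 + 11 + 4 + 11 + 11 + 11 + 11 + 11 = 89.
Draw number 89 + 1 = 90 must push one box to 12.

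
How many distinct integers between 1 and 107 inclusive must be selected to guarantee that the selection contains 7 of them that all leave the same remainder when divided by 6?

37

The 6 residue classes mod 6 are the pigeonholes.
With 36 integers one could put 6 in each residue class and have no class reach 7.
The 37th integer pushes some class to 7, so 6·6 + 1 = 37.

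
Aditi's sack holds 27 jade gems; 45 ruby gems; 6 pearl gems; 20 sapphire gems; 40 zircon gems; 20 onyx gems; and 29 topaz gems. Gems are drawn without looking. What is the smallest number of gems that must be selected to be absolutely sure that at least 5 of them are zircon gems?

152

In the worst case for collecting zircon gems, every non-zircon gem comes out first.
There are 27 + 45 + 6 + 20 + 20 + 29 = 147 non-zircon gems altogether.
After those, each further gem must be zircon, so 147 + 5 = 152 draws guarantee 5 zircon gems.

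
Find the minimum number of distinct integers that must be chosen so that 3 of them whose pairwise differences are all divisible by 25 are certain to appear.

Integers whose pairwise differences are multiples of 25 are exactly those sharing a remainder mod 25. The 25 residue classes mod 25 are the pigeonholes.
With 50 integers one could put 2 in each residue class and have no class reach 3.
The 51st integer pushes some class to 3, so 25·2 + 1 = 51.

51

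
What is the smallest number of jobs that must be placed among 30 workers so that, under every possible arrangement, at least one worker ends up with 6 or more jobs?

With 150 jobs one could put exactly 5 in each of the 30 workers, and no worker would reach 6.
One more job must land in a worker that already has 5, giving it 6.
So 30 × 5 + 1 = 151 jobs are required.

151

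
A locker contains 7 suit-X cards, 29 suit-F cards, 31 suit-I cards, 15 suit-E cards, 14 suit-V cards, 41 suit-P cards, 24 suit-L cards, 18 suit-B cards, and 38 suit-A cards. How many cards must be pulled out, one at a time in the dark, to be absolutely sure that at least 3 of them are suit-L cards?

196

In the worst case for collecting suit-L cards, every non-suit-L card comes out first.
There are 7 + 29 + 31 + 15 + 14 + 41 + 18 + 38 = 193 non-suit-L cards altogether.
After those, each further card must be suit-L, so 193 + 3 = 196 draws guarantee 3 suit-L cards.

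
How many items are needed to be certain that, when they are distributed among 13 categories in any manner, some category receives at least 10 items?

With 117 items one could put exactly 9 in each of the 13 categories, and no category would reach 10.
One more item must land in a category that already has 9, giving it 10.
So 13 × 9 + 1 = 118 items are required.

118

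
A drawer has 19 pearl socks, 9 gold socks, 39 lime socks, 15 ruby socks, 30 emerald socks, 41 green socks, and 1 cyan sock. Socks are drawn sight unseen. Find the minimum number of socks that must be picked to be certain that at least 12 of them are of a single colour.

66

An adversary could hand out at most 11 socks per colour (gold, cyan run out sooner): 11 + 9 + 11 + 11 + 11 + 11 + 1 = 65 socks and still no colour has 12.
Pigeonhole: one more sock lands in a colour already at 11, so 66 draws are enough and 65 are not.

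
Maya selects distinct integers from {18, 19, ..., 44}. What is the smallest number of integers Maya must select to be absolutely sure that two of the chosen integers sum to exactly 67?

17

A set avoiding the sum 67 can contain at most one of each pair {x, 67−x}, plus the 5 elements whose complement lies outside the range.
The integers 18, …, 33 (16 of them) are such a set: any two sum to at least 18+19 = 37 and at most 32+33 = 65 < 67.
By the pigeonhole principle, any 17th integer completes one of the 11 pairs, so 17 choices force a sum of 67.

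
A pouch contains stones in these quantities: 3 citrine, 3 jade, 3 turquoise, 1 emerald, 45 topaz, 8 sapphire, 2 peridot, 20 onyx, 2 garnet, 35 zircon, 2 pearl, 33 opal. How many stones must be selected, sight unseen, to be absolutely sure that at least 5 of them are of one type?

Pigeonhole: put each drawn stone into a box by type. The largest draw with every box below 5 takes min(count, 4) from each type; types with fewer than 4 contribute all they have.
Σ min(cᵢ, 4) = 3 + 3 + 3 + 1 + 4 + 4 + 2 + 4 + 2 + 4 + 2 + 4 = 36.
Draw number 36 + 1 = 37 must push one box to 5.

37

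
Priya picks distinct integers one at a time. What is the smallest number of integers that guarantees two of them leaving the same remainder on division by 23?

The 23 residue classes mod 23 are the pigeonholes.
With 23 integers one could put 1 in each residue class and have no class reach 2.
The 24th integer pushes some class to 2, so 23·1 + 1 = 24.

24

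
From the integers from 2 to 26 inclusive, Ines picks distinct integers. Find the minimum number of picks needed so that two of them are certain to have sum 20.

A set avoiding the sum 20 can contain at most one of each pair {x, 20−x}, plus the 9 elements whose complement lies outside the range or equal to its own complement.
The integers 10, …, 26 (17 of them) are such a set: any two sum to at least 10+11 = 21 > 20.
Any 18th integer completes one of the 8 pairs, so 18 choices force a sum of 20.

18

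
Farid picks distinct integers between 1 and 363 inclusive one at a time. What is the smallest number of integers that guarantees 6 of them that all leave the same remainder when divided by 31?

156

The 31 residue classes mod 31 are the pigeonholes.
With 155 integers one could put 5 in each residue class and have no class reach 6.
The 156th integer pushes some class to 6, so 31·5 + 1 = 156.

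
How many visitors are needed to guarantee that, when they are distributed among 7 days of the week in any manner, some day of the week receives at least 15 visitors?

With 98 visitors one could put exactly 14 in each of the 7 days of the week, and no day of the week would reach 15.
By pigeonhole, one more visitor must land in a day of the week that already has 14, giving it 15.
So 7 × 14 + 1 = 99 visitors are required.

99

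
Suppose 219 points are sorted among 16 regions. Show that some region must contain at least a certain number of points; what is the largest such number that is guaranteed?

14

By pigeonhole, the 16 regions are the holes and the 219 points are the pigeons.
If every region held at most 13 points, the total would be at most 16 × 13 = 208, which is less than 219.
So some region holds at least ⌈219/16⌉ = 14 points.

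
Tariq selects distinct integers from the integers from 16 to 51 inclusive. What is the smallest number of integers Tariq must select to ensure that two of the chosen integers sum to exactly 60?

23

A set avoiding the sum 60 can contain at most one of each pair {x, 60−x}, plus the 8 elements whose complement lies outside the range or equal to its own complement.
The integers 30, …, 51 (22 of them) are such a set: any two sum to at least 30+31 = 61 > 60.
Any 23rd integer completes one of the 14 pairs, so 23 choices force a sum of 60.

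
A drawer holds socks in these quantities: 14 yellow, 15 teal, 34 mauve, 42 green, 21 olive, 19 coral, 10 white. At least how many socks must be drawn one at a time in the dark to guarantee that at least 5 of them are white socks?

In the worst case for collecting white socks, every non-white sock comes out first.
There are 14 + 15 + 34 + 42 + 21 + 19 = 145 non-white socks altogether.
After those, each further sock must be white, so 145 + 5 = 150 draws guarantee 5 white socks.

150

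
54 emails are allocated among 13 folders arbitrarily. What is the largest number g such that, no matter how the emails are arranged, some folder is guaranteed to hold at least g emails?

Pigeonhole: the 13 folders are the holes and the 54 emails are the pigeons.
If every folder held at most 4 emails, the total would be at most 13 × 4 = 52, which is less than 54.
So some folder holds at least ⌈54/13⌉ = 5 emails.

5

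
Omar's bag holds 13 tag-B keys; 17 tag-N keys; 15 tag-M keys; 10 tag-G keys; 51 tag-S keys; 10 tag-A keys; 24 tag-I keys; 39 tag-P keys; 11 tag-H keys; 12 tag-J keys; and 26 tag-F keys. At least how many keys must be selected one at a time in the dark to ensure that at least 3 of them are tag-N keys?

214

In the worst case for collecting tag-N keys, every non-tag-N key comes out first.
There are 13 + 15 + 10 + 51 + 10 + 24 + 39 + 11 + 12 + 26 = 211 non-tag-N keys altogether.
After those, each further key must be tag-N, so 211 + 3 = 214 draws guarantee 3 tag-N keys.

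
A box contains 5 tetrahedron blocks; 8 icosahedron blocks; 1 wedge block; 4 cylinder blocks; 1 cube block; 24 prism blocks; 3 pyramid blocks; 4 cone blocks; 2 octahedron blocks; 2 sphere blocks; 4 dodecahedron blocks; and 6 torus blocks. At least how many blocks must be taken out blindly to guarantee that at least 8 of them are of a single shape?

47

By pigeonhole, put each drawn block into a box by shape. The largest draw with every box below 8 takes min(count, 7) from each shape; shapes with fewer than 7 contribute all they have.
Σ min(cᵢ, 7) = 5 + 7 + 1 + 4 + 1 + 7 + 3 + 4 + 2 + 2 + 4 + 6 = 46.
Draw number 46 + 1 = 47 must push one box to 8.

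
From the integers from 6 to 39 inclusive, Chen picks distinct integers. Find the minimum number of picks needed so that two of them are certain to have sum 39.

A set avoiding the sum 39 can contain at most one of each pair {x, 39−x}, plus the 6 elements whose complement lies outside the range.
The integers 20, …, 39 (20 of them) are such a set: any two sum to at least 20+21 = 41 > 39.
Pigeonhole: any 21st integer completes one of the 14 pairs, so 21 choices force a sum of 39.

21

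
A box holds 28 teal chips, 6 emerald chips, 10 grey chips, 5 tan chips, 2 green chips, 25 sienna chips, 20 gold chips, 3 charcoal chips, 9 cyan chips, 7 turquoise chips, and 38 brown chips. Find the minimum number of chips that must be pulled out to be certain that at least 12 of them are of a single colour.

The 11 colours are the holes; the chips drawn are the pigeons.
To avoid 12 of any one colour, the worst case takes at most 11 of each colour, or every chip of a colour that has fewer than 11.
That gives 11 + 6 + 10 + 5 + 2 + 11 + 11 + 3 + 9 + 7 + 11 = 86 chips with no colour reaching 12.
The next chip forces some colour to 12, so 86 + 1 = 87.

87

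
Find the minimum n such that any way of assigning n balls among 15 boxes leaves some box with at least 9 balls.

With 120 balls one could put exactly 8 in each of the 15 boxes, and no box would reach 9.
By pigeonhole, one more ball must land in a box that already has 8, giving it 9.
So 15 × 8 + 1 = 121 balls are required.

121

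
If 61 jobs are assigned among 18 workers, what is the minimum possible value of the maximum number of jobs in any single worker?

The 18 workers are the holes and the 61 jobs are the pigeons.
If every worker held at most 3 jobs, the total would be at most 18 × 3 = 54, which is less than 61.
So some worker holds at least ⌈61/18⌉ = 4 jobs.

4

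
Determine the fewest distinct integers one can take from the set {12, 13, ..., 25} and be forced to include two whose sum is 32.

Group the elements by complementary pair {x, 32−x}: {12,20}, {13,19}, {14,18}, …, giving 4 two-element pairs, the single value 16 (it cannot pair with itself since the integers are distinct), and 5 integers whose partner 32−x falls outside [12,25].
Treating each of those 10 groups as a pigeonhole, one can pick one integer per group — 10 integers — with no two summing to 32.
The 11th integer lands in an occupied pair, forcing a sum of 32.

11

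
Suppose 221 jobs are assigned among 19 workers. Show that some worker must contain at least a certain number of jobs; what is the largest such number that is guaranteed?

The 19 workers are the holes and the 221 jobs are the pigeons.
If every worker held at most 11 jobs, the total would be at most 19 × 11 = 209, which is less than 221.
So some worker holds at least ⌈221/19⌉ = 12 jobs.

12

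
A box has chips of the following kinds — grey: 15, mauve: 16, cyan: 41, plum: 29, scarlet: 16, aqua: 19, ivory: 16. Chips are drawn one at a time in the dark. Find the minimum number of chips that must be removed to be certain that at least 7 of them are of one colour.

An adversary could hand out at most 6 chips per colour: 6 + 6 + 6 + 6 + 6 + 6 + 6 = 42 chips and still no colour has 7.
Pigeonhole: one more chip lands in a colour already at 6, so 43 draws are enough and 42 are not.

43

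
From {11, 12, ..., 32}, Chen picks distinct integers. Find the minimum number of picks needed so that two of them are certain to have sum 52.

17

Two chosen integers sum to 52 exactly when both halves of some pair {x, 52−x} with 20 ≤ x ≤ 52−x ≤ 32 are chosen — 6 such pairs.
The remaining 10 elements (those with no distinct partner in range) can never complete a 52-sum, so the worst case takes all of them and one from each pair: 10 + 6 = 16.
By pigeonhole, the 17th integer has to be the second member of some pair, so 16 + 1 = 17.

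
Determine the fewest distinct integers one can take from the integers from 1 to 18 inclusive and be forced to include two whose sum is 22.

A set avoiding the sum 22 can contain at most one of each pair {x, 22−x}, plus the 4 elements whose complement lies outside the range or equal to its own complement.
The integers 1, …, 11 (11 of them) are such a set: any two sum to at least 1+2 = 3 and at most 10+11 = 21 < 22.
Any 12th integer completes one of the 7 pairs, so 12 choices force a sum of 22.

12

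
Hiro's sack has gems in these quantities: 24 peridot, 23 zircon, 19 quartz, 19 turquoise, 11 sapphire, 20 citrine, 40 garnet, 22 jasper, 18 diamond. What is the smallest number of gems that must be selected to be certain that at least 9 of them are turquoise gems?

186

In the worst case for collecting turquoise gems, every non-turquoise gem comes out first.
There are 24 + 23 + 19 + 11 + 20 + 40 + 22 + 18 = 177 non-turquoise gems altogether.
After those, each further gem must be turquoise, so 177 + 9 = 186 draws guarantee 9 turquoise gems.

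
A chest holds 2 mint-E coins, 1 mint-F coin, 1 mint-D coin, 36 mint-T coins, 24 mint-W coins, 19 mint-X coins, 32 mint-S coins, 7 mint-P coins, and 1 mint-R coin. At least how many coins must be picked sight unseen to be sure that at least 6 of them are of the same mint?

31

By pigeonhole, put each drawn coin into a box by mint. The largest draw with every box below 6 takes min(count, 5) from each mint; mints with fewer than 5 contribute all they have.
Σ min(cᵢ, 5) = 2 + 1 + 1 + 5 + 5 + 5 + 5 + 5 + 1 = 30.
Draw number 30 + 1 = 31 must push one box to 6.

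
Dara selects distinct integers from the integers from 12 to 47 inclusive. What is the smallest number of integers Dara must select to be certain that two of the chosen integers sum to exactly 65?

Group the elements by complementary pair {x, 65−x}: {18,47}, {19,46}, {20,45}, …, giving 15 two-element pairs and 6 integers whose partner 65−x falls outside [12,47].
By pigeonhole, treating each of those 21 groups as a pigeonhole, one can pick one integer per group — 21 integers — with no two summing to 65.
The 22nd integer lands in an occupied pair, forcing a sum of 65.

22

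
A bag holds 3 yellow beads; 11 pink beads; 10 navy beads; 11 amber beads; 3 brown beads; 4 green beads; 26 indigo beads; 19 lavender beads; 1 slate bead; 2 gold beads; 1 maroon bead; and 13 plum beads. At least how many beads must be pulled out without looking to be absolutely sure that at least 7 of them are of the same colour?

51

Put each drawn bead into a box by colour. The largest draw with every box below 7 takes min(count, 6) from each colour; colours with fewer than 6 contribute all they have.
Σ min(cᵢ, 6) = 3 + 6 + 6 + 6 + 3 + 4 + 6 + 6 + 1 + 2 + 1 + 6 = 50.
Draw number 50 + 1 = 51 must push one box to 7.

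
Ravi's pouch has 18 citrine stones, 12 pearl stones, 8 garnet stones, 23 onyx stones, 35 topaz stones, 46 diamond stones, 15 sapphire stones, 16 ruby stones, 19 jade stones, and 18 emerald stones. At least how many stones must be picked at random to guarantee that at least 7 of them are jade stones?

198

In the worst case for collecting jade stones, every non-jade stone comes out first.
There are 18 + 12 + 8 + 23 + 35 + 46 + 15 + 16 + 18 = 191 non-jade stones altogether.
After those, each further stone must be jade, so 191 + 7 = 198 draws guarantee 7 jade stones.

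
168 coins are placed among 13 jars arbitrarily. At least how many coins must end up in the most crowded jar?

13

The 13 jars are the holes and the 168 coins are the pigeons.
If every jar held at most 12 coins, the total would be at most 13 × 12 = 156, which is less than 168.
So some jar holds at least ⌈168/13⌉ = 13 coins.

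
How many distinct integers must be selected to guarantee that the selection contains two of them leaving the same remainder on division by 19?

20

By pigeonhole, the 19 residue classes mod 19 are the pigeonholes.
With 19 integers one could put 1 in each residue class and have no class reach 2.
The 20th integer pushes some class to 2, so 19·1 + 1 = 20.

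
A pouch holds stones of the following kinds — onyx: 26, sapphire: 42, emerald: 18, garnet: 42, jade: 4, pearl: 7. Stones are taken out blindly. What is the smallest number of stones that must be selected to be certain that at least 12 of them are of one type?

An adversary could hand out at most 11 stones per type (jade, pearl run out sooner): 11 + 11 + 11 + 11 + 4 + 7 = 55 stones and still no type has 12.
Pigeonhole: one more stone lands in a type already at 11, so 56 draws are enough and 55 are not.

56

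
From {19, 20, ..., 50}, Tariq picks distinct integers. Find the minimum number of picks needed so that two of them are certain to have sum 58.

23

Two chosen integers sum to 58 exactly when both halves of some pair {x, 58−x} with 19 ≤ x ≤ 58−x ≤ 39 are chosen — 10 such pairs.
The remaining 12 elements (those with no distinct partner in range) can never complete a 58-sum, so the worst case takes all of them and one from each pair: 12 + 10 = 22.
Pigeonhole: the 23rd integer has to be the second member of some pair, so 22 + 1 = 23.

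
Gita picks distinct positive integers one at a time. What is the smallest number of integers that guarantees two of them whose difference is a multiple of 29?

30

Integers whose pairwise differences are multiples of 29 are exactly those sharing a remainder mod 29. The 29 residue classes mod 29 are the pigeonholes.
With 29 integers one could put 1 in each residue class and have no class reach 2.
The 30th integer pushes some class to 2, so 29·1 + 1 = 30.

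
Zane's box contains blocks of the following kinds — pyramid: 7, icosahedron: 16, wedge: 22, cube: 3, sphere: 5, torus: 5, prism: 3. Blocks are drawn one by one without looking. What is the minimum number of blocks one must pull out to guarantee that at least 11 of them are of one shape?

44

By pigeonhole, put each drawn block into a box by shape. The largest draw with every box below 11 takes min(count, 10) from each shape; shapes with fewer than 10 contribute all they have.
Σ min(cᵢ, 10) = 7 + 10 + 10 + 3 + 5 + 5 + 3 = 43.
Draw number 43 + 1 = 44 must push one box to 11.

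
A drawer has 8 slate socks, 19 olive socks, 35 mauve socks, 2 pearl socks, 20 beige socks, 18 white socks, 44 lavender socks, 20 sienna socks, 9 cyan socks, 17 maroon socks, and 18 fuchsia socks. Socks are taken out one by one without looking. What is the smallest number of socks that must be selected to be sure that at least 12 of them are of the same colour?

108

Put each drawn sock into a box by colour. The largest draw with every box below 12 takes min(count, 11) from each colour; colours with fewer than 11 contribute all they have.
Σ min(cᵢ, 11) = 8 + 11 + 11 + 2 + 11 + 11 + 11 + 11 + 9 + 11 + 11 = 107.
Draw number 107 + 1 = 108 must push one box to 12.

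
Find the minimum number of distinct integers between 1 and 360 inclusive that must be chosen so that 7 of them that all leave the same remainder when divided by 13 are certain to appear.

The 13 residue classes mod 13 are the pigeonholes.
With 78 integers one could put 6 in each residue class and have no class reach 7.
The 79th integer pushes some class to 7, so 13·6 + 1 = 79.

79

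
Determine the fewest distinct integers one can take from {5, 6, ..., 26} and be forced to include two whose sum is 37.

15

Two chosen integers sum to 37 exactly when both halves of some pair {x, 37−x} with 11 ≤ x ≤ 37−x ≤ 26 are chosen — 8 such pairs.
The remaining 6 elements (those with no distinct partner in range) can never complete a 37-sum, so the worst case takes all of them and one from each pair: 6 + 8 = 14.
Pigeonhole: the 15th integer has to be the second member of some pair, so 14 + 1 = 15.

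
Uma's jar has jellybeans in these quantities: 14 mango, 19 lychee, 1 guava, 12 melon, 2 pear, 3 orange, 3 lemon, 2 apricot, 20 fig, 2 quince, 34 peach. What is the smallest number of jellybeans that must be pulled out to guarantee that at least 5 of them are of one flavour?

An adversary could hand out at most 4 jellybeans per flavour (6 flavours run out sooner): 4 + 4 + 1 + 4 + 2 + 3 + 3 + 2 + 4 + 2 + 4 = 33 jellybeans and still no flavour has 5.
By pigeonhole, one more jellybean lands in a flavour already at 4, so 34 draws are enough and 33 are not.

34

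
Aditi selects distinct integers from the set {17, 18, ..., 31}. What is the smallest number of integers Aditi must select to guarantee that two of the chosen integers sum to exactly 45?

Two chosen integers sum to 45 exactly when both halves of some pair {x, 45−x} with 17 ≤ x ≤ 45−x ≤ 28 are chosen — 6 such pairs.
The remaining 3 elements (those with no distinct partner in range) can never complete a 45-sum, so the worst case takes all of them and one from each pair: 3 + 6 = 9.
Pigeonhole: the 10th integer has to be the second member of some pair, so 9 + 1 = 10.

10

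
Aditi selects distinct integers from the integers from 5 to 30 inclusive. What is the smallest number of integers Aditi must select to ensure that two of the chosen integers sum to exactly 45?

19

A set avoiding the sum 45 can contain at most one of each pair {x, 45−x}, plus the 10 elements whose complement lies outside the range.
The integers 5, …, 22 (18 of them) are such a set: any two sum to at least 5+6 = 11 and at most 21+22 = 43 < 45.
By pigeonhole, any 19th integer completes one of the 8 pairs, so 19 choices force a sum of 45.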